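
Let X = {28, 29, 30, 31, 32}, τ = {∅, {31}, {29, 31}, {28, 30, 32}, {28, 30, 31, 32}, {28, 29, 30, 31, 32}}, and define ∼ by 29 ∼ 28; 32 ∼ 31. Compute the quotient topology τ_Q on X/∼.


X/∼ = {[28=29], [30], [31=32]}; |τ_Q| = 2.

Equivalence classes: [28=29], [30], [31=32].
Quotient map π: X → X/∼ sends 28 ↦ [28=29], 29 ↦ [28=29], 30 ↦ [30], 31 ↦ [31=32], 32 ↦ [31=32].
For each subset V ⊆ X/∼, compute π^{-1}(V) ⊆ X and check whether π^{-1}(V) ∈ τ. V is open in τ_Q iff π^{-1}(V) ∈ τ.
  V = {}: π^{-1}(V) = ∅ ∈ τ ✓.
  V = {[28=29]}: π^{-1}(V) = {28, 29} ∉ τ ✗.
  V = {[30]}: π^{-1}(V) = {30} ∉ τ ✗.
  V = {[28=29], [30]}: π^{-1}(V) = {28, 29, 30} ∉ τ ✗.
  V = {[31=32]}: π^{-1}(V) = {31, 32} ∉ τ ✗.
  V = {[28=29], [31=32]}: π^{-1}(V) = {28, 29, 31, 32} ∉ τ ✗.
  V = {[30], [31=32]}: π^{-1}(V) = {30, 31, 32} ∉ τ ✗.
  V = {[28=29], [30], [31=32]}: π^{-1}(V) = {28, 29, 30, 31, 32} ∈ τ ✓.
Open sets in the quotient: τ_Q = {{}, {[28=29], [30], [31=32]}} (2 elements).


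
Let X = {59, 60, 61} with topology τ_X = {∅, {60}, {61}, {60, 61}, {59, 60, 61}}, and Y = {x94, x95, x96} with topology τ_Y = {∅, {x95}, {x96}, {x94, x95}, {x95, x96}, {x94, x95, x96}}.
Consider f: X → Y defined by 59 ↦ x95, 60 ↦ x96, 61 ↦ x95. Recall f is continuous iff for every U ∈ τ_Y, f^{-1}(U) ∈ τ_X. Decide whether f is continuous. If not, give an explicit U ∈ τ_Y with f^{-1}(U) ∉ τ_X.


f is NOT continuous.

Compute f^{-1}(U) for each U ∈ τ_Y:
  U = ∅: f^{-1}(U) = ∅ ∈ τ_X ✓.
  U = {x95}: f^{-1}(U) = {59, 61} ∉ τ_X ✗.
  U = {x96}: f^{-1}(U) = {60} ∈ τ_X ✓.
  U = {x94, x95}: f^{-1}(U) = {59, 61} ∉ τ_X ✗.
  U = {x95, x96}: f^{-1}(U) = {59, 60, 61} ∈ τ_X ✓.
  U = {x94, x95, x96}: f^{-1}(U) = {59, 60, 61} ∈ τ_X ✓.
Found U = {x95} with f^{-1}(U) = {59, 61} not in τ_X. Therefore f is NOT continuous.


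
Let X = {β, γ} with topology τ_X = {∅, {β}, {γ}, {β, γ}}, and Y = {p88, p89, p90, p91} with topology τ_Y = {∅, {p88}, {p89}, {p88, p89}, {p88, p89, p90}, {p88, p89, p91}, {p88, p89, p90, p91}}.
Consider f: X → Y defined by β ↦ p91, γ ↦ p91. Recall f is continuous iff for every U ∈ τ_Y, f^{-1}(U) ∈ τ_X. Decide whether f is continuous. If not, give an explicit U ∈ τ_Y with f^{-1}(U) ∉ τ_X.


f IS continuous.

Compute f^{-1}(U) for each U ∈ τ_Y:
  U = ∅: f^{-1}(U) = ∅ ∈ τ_X ✓.
  U = {p88}: f^{-1}(U) = ∅ ∈ τ_X ✓.
  U = {p89}: f^{-1}(U) = ∅ ∈ τ_X ✓.
  U = {p88, p89}: f^{-1}(U) = ∅ ∈ τ_X ✓.
  U = {p88, p89, p90}: f^{-1}(U) = ∅ ∈ τ_X ✓.
  U = {p88, p89, p91}: f^{-1}(U) = {β, γ} ∈ τ_X ✓.
  U = {p88, p89, p90, p91}: f^{-1}(U) = {β, γ} ∈ τ_X ✓.
Every preimage lies in τ_X, so f IS continuous.


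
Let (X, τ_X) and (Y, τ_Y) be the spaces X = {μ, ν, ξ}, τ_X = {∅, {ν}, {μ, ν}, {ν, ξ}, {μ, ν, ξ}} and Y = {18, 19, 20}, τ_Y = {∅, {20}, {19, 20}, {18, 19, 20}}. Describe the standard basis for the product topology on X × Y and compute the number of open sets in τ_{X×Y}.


Basis B = {∅ × ∅, {ν} × {20}, {μ, ν} × {20}, {ν} × {19, 20}, {ν, ξ} × {20}, {μ, ν, ξ} × {20}, {ν} × {18, 19, 20}, {μ, ν} × {19, 20}, {ν, ξ} × {19, 20}, {μ, ν} × {18, 19, 20}, {μ, ν, ξ} × {19, 20}, {ν, ξ} × {18, 19, 20}, {μ, ν, ξ} × {18, 19, 20}}; |τ_{X×Y}| = 30.

Enumerate products U × V with U ∈ τ_X, V ∈ τ_Y (deduplicated):
  ∅ × ∅ = {} (∅)
  {ν} × {20} = {(ν,20)}
  {μ, ν} × {20} = {(μ,20), (ν,20)}
  {ν} × {19, 20} = {(ν,19), (ν,20)}
  {ν, ξ} × {20} = {(ν,20), (ξ,20)}
  {μ, ν, ξ} × {20} = {(μ,20), (ν,20), (ξ,20)}
  {ν} × {18, 19, 20} = {(ν,18), (ν,19), (ν,20)}
  {μ, ν} × {19, 20} = {(μ,19), (μ,20), (ν,19), (ν,20)}
  {ν, ξ} × {19, 20} = {(ν,19), (ν,20), (ξ,19), (ξ,20)}
  {μ, ν} × {18, 19, 20} = {(μ,18), (μ,19), (μ,20), (ν,18), (ν,19), (ν,20)}
  {μ, ν, ξ} × {19, 20} = {(μ,19), (μ,20), (ν,19), (ν,20), (ξ,19), (ξ,20)}
  {ν, ξ} × {18, 19, 20} = {(ν,18), (ν,19), (ν,20), (ξ,18), (ξ,19), (ξ,20)}
  {μ, ν, ξ} × {18, 19, 20} = {(μ,18), (μ,19), (μ,20), (ν,18), (ν,19), (ν,20), (ξ,18), (ξ,19), (ξ,20)}
These 13 distinct sets form the basis B.
Close under arbitrary unions to get τ_{X×Y}; counting gives |τ_{X×Y}| = 30.


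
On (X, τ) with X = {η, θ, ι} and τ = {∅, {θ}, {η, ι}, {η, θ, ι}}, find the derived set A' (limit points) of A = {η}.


A' = {ι}

For each x ∈ X, list the open sets U ∈ τ with x ∈ U, then check whether U ∩ (A ∖ {x}) ≠ ∅ for every such U.
  x = η: open {η, ι} ∋ x has {η, ι} ∩ (A ∖ {η}) = ∅, so x is NOT a limit point.
  x = θ: open {θ} ∋ x has {θ} ∩ (A ∖ {θ}) = ∅, so x is NOT a limit point.
  x = ι: opens ∋ x are {η, ι}, {η, θ, ι}; each meets A ∖ {ι}, so x IS a limit point.
Collecting: A' = {ι}.


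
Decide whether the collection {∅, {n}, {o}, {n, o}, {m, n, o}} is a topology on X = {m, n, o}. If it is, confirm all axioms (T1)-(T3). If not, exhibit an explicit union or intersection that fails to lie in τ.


τ IS a topology on X.

Axiom (T1): ∅ ∈ τ? Yes; X ∈ τ? Yes.
Axiom (T2/T3): check pairwise unions and intersections of members of τ.
All pairwise intersections and unions checked — each lies in τ. Therefore τ satisfies (T1), (T2), (T3): it IS a topology on X.


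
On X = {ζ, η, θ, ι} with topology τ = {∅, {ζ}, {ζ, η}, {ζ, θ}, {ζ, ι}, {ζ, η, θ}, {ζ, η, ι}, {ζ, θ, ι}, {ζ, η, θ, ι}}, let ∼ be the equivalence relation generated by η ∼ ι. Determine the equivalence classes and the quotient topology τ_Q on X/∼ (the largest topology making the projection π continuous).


X/∼ = {[ζ], [η=ι], [θ]}; |τ_Q| = 5.

Equivalence classes: [ζ], [η=ι], [θ].
Quotient map π: X → X/∼ sends ζ ↦ [ζ], η ↦ [η=ι], θ ↦ [θ], ι ↦ [η=ι].
For each subset V ⊆ X/∼, compute π^{-1}(V) ⊆ X and check whether π^{-1}(V) ∈ τ. V is open in τ_Q iff π^{-1}(V) ∈ τ.
  V = {}: π^{-1}(V) = ∅ ∈ τ ✓.
  V = {[ζ]}: π^{-1}(V) = {ζ} ∈ τ ✓.
  V = {[η=ι]}: π^{-1}(V) = {η, ι} ∉ τ ✗.
  V = {[ζ], [η=ι]}: π^{-1}(V) = {ζ, η, ι} ∈ τ ✓.
  V = {[θ]}: π^{-1}(V) = {θ} ∉ τ ✗.
  V = {[ζ], [θ]}: π^{-1}(V) = {ζ, θ} ∈ τ ✓.
  V = {[η=ι], [θ]}: π^{-1}(V) = {η, θ, ι} ∉ τ ✗.
  V = {[ζ], [η=ι], [θ]}: π^{-1}(V) = {ζ, η, θ, ι} ∈ τ ✓.
Open sets in the quotient: τ_Q = {{}, {[ζ]}, {[ζ], [η=ι]}, {[ζ], [θ]}, {[ζ], [η=ι], [θ]}} (5 elements).


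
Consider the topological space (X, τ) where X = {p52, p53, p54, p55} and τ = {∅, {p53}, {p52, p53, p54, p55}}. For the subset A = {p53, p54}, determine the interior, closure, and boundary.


int(A) = {p53}, cl(A) = {p52, p53, p54, p55}, ∂A = {p52, p54, p55}.

Closed sets in (X, τ) are complements of opens:
  closed(X, τ) = {∅, {p52, p54, p55}, {p52, p53, p54, p55}}.
int(A) = ⋃ {U ∈ τ : U ⊆ A}. Opens contained in A: ∅, {p53}.
Taking the union of these: int(A) = {p53}.
cl(A) = ⋂ {C closed : A ⊆ C}. Closed sets containing A: {p52, p53, p54, p55}.
Intersecting these: cl(A) = {p52, p53, p54, p55}.
∂A = cl(A) ∖ int(A) = {p52, p53, p54, p55} ∖ {p53} = {p52, p54, p55}.


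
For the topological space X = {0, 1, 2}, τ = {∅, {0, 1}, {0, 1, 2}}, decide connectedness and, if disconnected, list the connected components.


(X, τ) is connected.

Find clopen sets (U ∈ τ with X ∖ U ∈ τ):
  U = ∅, X ∖ U = {0, 1, 2} — both open, so U is clopen.
  U = {0, 1, 2}, X ∖ U = ∅ — both open, so U is clopen.
Only trivial clopens (∅ and X) exist, so (X, τ) is connected.
Compute connected components by grouping points that agree on all clopens:
  component: {0, 1, 2}


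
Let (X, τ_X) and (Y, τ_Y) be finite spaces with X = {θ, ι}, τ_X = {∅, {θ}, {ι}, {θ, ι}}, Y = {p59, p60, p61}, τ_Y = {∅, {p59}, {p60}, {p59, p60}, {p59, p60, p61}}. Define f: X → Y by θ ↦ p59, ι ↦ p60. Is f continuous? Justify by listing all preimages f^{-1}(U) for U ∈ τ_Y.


f IS continuous.

Compute f^{-1}(U) for each U ∈ τ_Y:
  U = ∅: f^{-1}(U) = ∅ ∈ τ_X ✓.
  U = {p59}: f^{-1}(U) = {θ} ∈ τ_X ✓.
  U = {p60}: f^{-1}(U) = {ι} ∈ τ_X ✓.
  U = {p59, p60}: f^{-1}(U) = {θ, ι} ∈ τ_X ✓.
  U = {p59, p60, p61}: f^{-1}(U) = {θ, ι} ∈ τ_X ✓.
Every preimage lies in τ_X, so f IS continuous.


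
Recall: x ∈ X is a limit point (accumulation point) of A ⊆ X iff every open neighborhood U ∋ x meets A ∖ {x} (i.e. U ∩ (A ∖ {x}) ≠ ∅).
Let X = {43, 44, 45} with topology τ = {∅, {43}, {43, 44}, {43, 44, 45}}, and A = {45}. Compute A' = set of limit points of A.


A' = ∅

For each x ∈ X, list the open sets U ∈ τ with x ∈ U, then check whether U ∩ (A ∖ {x}) ≠ ∅ for every such U.
  x = 43: open {43} ∋ x has {43} ∩ (A ∖ {43}) = ∅, so x is NOT a limit point.
  x = 44: open {43, 44} ∋ x has {43, 44} ∩ (A ∖ {44}) = ∅, so x is NOT a limit point.
  x = 45: open {43, 44, 45} ∋ x has {43, 44, 45} ∩ (A ∖ {45}) = ∅, so x is NOT a limit point.
Collecting: A' = ∅.


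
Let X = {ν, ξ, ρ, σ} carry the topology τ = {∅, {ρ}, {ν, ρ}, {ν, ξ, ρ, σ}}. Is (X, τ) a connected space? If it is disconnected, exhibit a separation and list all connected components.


(X, τ) is connected.

Find clopen sets (U ∈ τ with X ∖ U ∈ τ):
  U = ∅, X ∖ U = {ν, ξ, ρ, σ} — both open, so U is clopen.
  U = {ν, ξ, ρ, σ}, X ∖ U = ∅ — both open, so U is clopen.
Only trivial clopens (∅ and X) exist, so (X, τ) is connected.
Compute connected components by grouping points that agree on all clopens:
  component: {ν, ξ, ρ, σ}


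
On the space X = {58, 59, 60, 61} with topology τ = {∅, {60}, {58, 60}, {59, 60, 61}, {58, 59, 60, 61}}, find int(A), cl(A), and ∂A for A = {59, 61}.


int(A) = ∅, cl(A) = {59, 61}, ∂A = {59, 61}.

Closed sets in (X, τ) are complements of opens:
  closed(X, τ) = {∅, {58}, {59, 61}, {58, 59, 61}, {58, 59, 60, 61}}.
int(A) = ⋃ {U ∈ τ : U ⊆ A}. Opens contained in A: ∅.
Taking the union of these: int(A) = ∅.
cl(A) = ⋂ {C closed : A ⊆ C}. Closed sets containing A: {59, 61}, {58, 59, 61}, {58, 59, 60, 61}.
Intersecting these: cl(A) = {59, 61}.
∂A = cl(A) ∖ int(A) = {59, 61} ∖ ∅ = {59, 61}.


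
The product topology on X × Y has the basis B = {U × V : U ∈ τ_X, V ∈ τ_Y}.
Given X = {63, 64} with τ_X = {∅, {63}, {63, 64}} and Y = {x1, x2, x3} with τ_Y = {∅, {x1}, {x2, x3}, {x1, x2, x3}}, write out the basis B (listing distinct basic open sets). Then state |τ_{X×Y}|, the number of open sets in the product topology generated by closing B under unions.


Basis B = {∅ × ∅, {63} × {x1}, {63, 64} × {x1}, {63} × {x2, x3}, {63} × {x1, x2, x3}, {63, 64} × {x2, x3}, {63, 64} × {x1, x2, x3}}; |τ_{X×Y}| = 9.

Enumerate products U × V with U ∈ τ_X, V ∈ τ_Y (deduplicated):
  ∅ × ∅ = {} (∅)
  {63} × {x1} = {(63,x1)}
  {63, 64} × {x1} = {(63,x1), (64,x1)}
  {63} × {x2, x3} = {(63,x2), (63,x3)}
  {63} × {x1, x2, x3} = {(63,x1), (63,x2), (63,x3)}
  {63, 64} × {x2, x3} = {(63,x2), (63,x3), (64,x2), (64,x3)}
  {63, 64} × {x1, x2, x3} = {(63,x1), (63,x2), (63,x3), (64,x1), (64,x2), (64,x3)}
These 7 distinct sets form the basis B.
Close under arbitrary unions to get τ_{X×Y}; counting gives |τ_{X×Y}| = 9.


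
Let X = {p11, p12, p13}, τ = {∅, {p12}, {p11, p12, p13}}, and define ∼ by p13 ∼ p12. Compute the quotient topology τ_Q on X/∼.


X/∼ = {[p11], [p12=p13]}; |τ_Q| = 2.

Equivalence classes: [p11], [p12=p13].
Quotient map π: X → X/∼ sends p11 ↦ [p11], p12 ↦ [p12=p13], p13 ↦ [p12=p13].
For each subset V ⊆ X/∼, compute π^{-1}(V) ⊆ X and check whether π^{-1}(V) ∈ τ. V is open in τ_Q iff π^{-1}(V) ∈ τ.
  V = {}: π^{-1}(V) = ∅ ∈ τ ✓.
  V = {[p11]}: π^{-1}(V) = {p11} ∉ τ ✗.
  V = {[p12=p13]}: π^{-1}(V) = {p12, p13} ∉ τ ✗.
  V = {[p11], [p12=p13]}: π^{-1}(V) = {p11, p12, p13} ∈ τ ✓.
Open sets in the quotient: τ_Q = {{}, {[p11], [p12=p13]}} (2 elements).


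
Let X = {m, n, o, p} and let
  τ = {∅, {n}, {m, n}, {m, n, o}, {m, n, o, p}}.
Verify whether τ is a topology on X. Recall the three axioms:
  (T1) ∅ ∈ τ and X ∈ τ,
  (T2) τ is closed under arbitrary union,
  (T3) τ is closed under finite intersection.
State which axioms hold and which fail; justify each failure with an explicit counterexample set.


τ IS a topology on X.

Axiom (T1): ∅ ∈ τ? Yes; X ∈ τ? Yes.
Axiom (T2/T3): check pairwise unions and intersections of members of τ.
All pairwise intersections and unions checked — each lies in τ. Therefore τ satisfies (T1), (T2), (T3): it IS a topology on X.


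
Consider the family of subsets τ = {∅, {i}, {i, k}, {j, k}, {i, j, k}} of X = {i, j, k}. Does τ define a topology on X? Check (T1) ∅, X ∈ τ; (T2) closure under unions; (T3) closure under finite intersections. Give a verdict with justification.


τ is NOT a topology on X.

Axiom (T1): ∅ ∈ τ? Yes; X ∈ τ? Yes.
Axiom (T2/T3): check pairwise unions and intersections of members of τ.
Counterexample for (T3): {i, k} ∩ {j, k} = {k} ∉ τ. Therefore τ is NOT a topology.


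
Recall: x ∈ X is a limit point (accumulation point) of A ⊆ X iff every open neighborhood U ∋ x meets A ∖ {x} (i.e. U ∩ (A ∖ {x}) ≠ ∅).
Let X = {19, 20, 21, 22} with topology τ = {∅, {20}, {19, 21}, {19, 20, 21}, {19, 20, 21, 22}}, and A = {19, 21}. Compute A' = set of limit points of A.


A' = {19, 21, 22}

For each x ∈ X, list the open sets U ∈ τ with x ∈ U, then check whether U ∩ (A ∖ {x}) ≠ ∅ for every such U.
  x = 19: opens ∋ x are {19, 21}, {19, 20, 21}, {19, 20, 21, 22}; each meets A ∖ {19}, so x IS a limit point.
  x = 20: open {20} ∋ x has {20} ∩ (A ∖ {20}) = ∅, so x is NOT a limit point.
  x = 21: opens ∋ x are {19, 21}, {19, 20, 21}, {19, 20, 21, 22}; each meets A ∖ {21}, so x IS a limit point.
  x = 22: opens ∋ x are {19, 20, 21, 22}; each meets A ∖ {22}, so x IS a limit point.
Collecting: A' = {19, 21, 22}.


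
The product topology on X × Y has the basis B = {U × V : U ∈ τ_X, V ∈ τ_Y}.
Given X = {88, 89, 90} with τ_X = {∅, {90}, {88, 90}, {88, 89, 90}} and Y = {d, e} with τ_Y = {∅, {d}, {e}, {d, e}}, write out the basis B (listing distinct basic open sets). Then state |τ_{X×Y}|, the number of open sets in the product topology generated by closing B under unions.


Basis B = {∅ × ∅, {90} × {d}, {90} × {e}, {88, 90} × {d}, {88, 90} × {e}, {90} × {d, e}, {88, 89, 90} × {d}, {88, 89, 90} × {e}, {88, 90} × {d, e}, {88, 89, 90} × {d, e}}; |τ_{X×Y}| = 16.

Enumerate products U × V with U ∈ τ_X, V ∈ τ_Y (deduplicated):
  ∅ × ∅ = {} (∅)
  {90} × {d} = {(90,d)}
  {90} × {e} = {(90,e)}
  {88, 90} × {d} = {(88,d), (90,d)}
  {88, 90} × {e} = {(88,e), (90,e)}
  {90} × {d, e} = {(90,d), (90,e)}
  {88, 89, 90} × {d} = {(88,d), (89,d), (90,d)}
  {88, 89, 90} × {e} = {(88,e), (89,e), (90,e)}
  {88, 90} × {d, e} = {(88,d), (88,e), (90,d), (90,e)}
  {88, 89, 90} × {d, e} = {(88,d), (88,e), (89,d), (89,e), (90,d), (90,e)}
These 10 distinct sets form the basis B.
Close under arbitrary unions to get τ_{X×Y}; counting gives |τ_{X×Y}| = 16.


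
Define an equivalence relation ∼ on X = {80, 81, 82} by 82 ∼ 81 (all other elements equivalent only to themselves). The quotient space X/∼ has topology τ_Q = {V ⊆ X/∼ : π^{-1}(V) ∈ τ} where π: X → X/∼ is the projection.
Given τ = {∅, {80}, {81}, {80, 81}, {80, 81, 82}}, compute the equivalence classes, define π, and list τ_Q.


X/∼ = {[80], [81=82]}; |τ_Q| = 3.

Equivalence classes: [80], [81=82].
Quotient map π: X → X/∼ sends 80 ↦ [80], 81 ↦ [81=82], 82 ↦ [81=82].
For each subset V ⊆ X/∼, compute π^{-1}(V) ⊆ X and check whether π^{-1}(V) ∈ τ. V is open in τ_Q iff π^{-1}(V) ∈ τ.
  V = {}: π^{-1}(V) = ∅ ∈ τ ✓.
  V = {[80]}: π^{-1}(V) = {80} ∈ τ ✓.
  V = {[81=82]}: π^{-1}(V) = {81, 82} ∉ τ ✗.
  V = {[80], [81=82]}: π^{-1}(V) = {80, 81, 82} ∈ τ ✓.
Open sets in the quotient: τ_Q = {{}, {[80]}, {[80], [81=82]}} (3 elements).


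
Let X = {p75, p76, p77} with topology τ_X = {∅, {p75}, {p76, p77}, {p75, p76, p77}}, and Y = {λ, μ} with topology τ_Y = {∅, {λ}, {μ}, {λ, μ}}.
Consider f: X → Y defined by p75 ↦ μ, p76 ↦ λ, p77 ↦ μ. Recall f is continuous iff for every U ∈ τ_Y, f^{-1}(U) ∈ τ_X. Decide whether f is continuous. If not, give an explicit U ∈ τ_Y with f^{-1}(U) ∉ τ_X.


f is NOT continuous.

Compute f^{-1}(U) for each U ∈ τ_Y:
  U = ∅: f^{-1}(U) = ∅ ∈ τ_X ✓.
  U = {λ}: f^{-1}(U) = {p76} ∉ τ_X ✗.
  U = {μ}: f^{-1}(U) = {p75, p77} ∉ τ_X ✗.
  U = {λ, μ}: f^{-1}(U) = {p75, p76, p77} ∈ τ_X ✓.
Found U = {λ} with f^{-1}(U) = {p76} not in τ_X. Therefore f is NOT continuous.


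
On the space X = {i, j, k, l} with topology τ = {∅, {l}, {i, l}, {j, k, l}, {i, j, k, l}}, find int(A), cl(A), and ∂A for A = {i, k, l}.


int(A) = {i, l}, cl(A) = {i, j, k, l}, ∂A = {j, k}.

Closed sets in (X, τ) are complements of opens:
  closed(X, τ) = {∅, {i}, {j, k}, {i, j, k}, {i, j, k, l}}.
int(A) = ⋃ {U ∈ τ : U ⊆ A}. Opens contained in A: ∅, {l}, {i, l}.
Taking the union of these: int(A) = {i, l}.
cl(A) = ⋂ {C closed : A ⊆ C}. Closed sets containing A: {i, j, k, l}.
Intersecting these: cl(A) = {i, j, k, l}.
∂A = cl(A) ∖ int(A) = {i, j, k, l} ∖ {i, l} = {j, k}.


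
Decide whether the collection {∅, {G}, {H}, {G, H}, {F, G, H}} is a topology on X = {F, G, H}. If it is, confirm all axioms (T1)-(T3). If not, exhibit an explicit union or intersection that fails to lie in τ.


τ IS a topology on X.

Axiom (T1): ∅ ∈ τ? Yes; X ∈ τ? Yes.
Axiom (T2/T3): check pairwise unions and intersections of members of τ.
All pairwise intersections and unions checked — each lies in τ. Therefore τ satisfies (T1), (T2), (T3): it IS a topology on X.


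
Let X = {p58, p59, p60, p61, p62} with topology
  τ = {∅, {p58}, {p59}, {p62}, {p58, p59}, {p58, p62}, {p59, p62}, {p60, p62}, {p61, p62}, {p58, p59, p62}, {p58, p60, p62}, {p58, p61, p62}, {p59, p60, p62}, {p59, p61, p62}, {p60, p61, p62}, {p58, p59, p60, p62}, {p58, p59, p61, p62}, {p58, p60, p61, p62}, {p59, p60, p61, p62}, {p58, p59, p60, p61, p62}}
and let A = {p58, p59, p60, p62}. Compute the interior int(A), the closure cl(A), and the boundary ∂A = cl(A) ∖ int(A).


int(A) = {p58, p59, p60, p62}, cl(A) = {p58, p59, p60, p61, p62}, ∂A = {p61}.

Closed sets in (X, τ) are complements of opens:
  closed(X, τ) = {∅, {p58}, {p59}, {p60}, {p61}, {p58, p59}, {p58, p60}, {p58, p61}, {p59, p60}, {p59, p61}, {p60, p61}, {p58, p59, p60}, {p58, p59, p61}, {p58, p60, p61}, {p59, p60, p61}, {p60, p61, p62}, {p58, p59, p60, p61}, {p58, p60, p61, p62}, {p59, p60, p61, p62}, {p58, p59, p60, p61, p62}}.
int(A) = ⋃ {U ∈ τ : U ⊆ A}. Opens contained in A: ∅, {p58}, {p59}, {p62}, {p58, p59}, {p58, p62}, {p59, p62}, {p60, p62}, {p58, p59, p62}, {p58, p60, p62}, {p59, p60, p62}, {p58, p59, p60, p62}.
Taking the union of these: int(A) = {p58, p59, p60, p62}.
cl(A) = ⋂ {C closed : A ⊆ C}. Closed sets containing A: {p58, p59, p60, p61, p62}.
Intersecting these: cl(A) = {p58, p59, p60, p61, p62}.
∂A = cl(A) ∖ int(A) = {p58, p59, p60, p61, p62} ∖ {p58, p59, p60, p62} = {p61}.


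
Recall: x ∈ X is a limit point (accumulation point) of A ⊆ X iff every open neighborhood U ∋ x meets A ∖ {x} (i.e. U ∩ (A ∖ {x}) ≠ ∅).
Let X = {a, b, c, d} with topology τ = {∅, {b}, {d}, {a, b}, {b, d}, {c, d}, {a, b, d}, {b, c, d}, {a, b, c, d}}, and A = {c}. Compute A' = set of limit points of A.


A' = ∅

For each x ∈ X, list the open sets U ∈ τ with x ∈ U, then check whether U ∩ (A ∖ {x}) ≠ ∅ for every such U.
  x = a: open {a, b} ∋ x has {a, b} ∩ (A ∖ {a}) = ∅, so x is NOT a limit point.
  x = b: open {b} ∋ x has {b} ∩ (A ∖ {b}) = ∅, so x is NOT a limit point.
  x = c: open {c, d} ∋ x has {c, d} ∩ (A ∖ {c}) = ∅, so x is NOT a limit point.
  x = d: open {d} ∋ x has {d} ∩ (A ∖ {d}) = ∅, so x is NOT a limit point.
Collecting: A' = ∅.


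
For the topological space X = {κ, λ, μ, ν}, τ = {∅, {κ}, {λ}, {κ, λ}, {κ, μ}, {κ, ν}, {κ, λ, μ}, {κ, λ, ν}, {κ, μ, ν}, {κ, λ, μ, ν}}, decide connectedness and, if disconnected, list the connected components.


(X, τ) is disconnected; components = [{λ}, {κ, μ, ν}].

Find clopen sets (U ∈ τ with X ∖ U ∈ τ):
  U = ∅, X ∖ U = {κ, λ, μ, ν} — both open, so U is clopen.
  U = {λ}, X ∖ U = {κ, μ, ν} — both open, so U is clopen.
  U = {κ, μ, ν}, X ∖ U = {λ} — both open, so U is clopen.
  U = {κ, λ, μ, ν}, X ∖ U = ∅ — both open, so U is clopen.
Nontrivial clopen(s) exist: e.g. {κ, μ, ν}. So (X, τ) is disconnected.
Compute connected components by grouping points that agree on all clopens:
  component: {λ}
  component: {κ, μ, ν}


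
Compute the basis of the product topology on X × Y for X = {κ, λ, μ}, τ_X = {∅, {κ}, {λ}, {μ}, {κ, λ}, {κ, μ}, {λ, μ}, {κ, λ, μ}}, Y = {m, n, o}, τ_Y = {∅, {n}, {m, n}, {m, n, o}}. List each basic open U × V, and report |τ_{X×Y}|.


Basis B = {∅ × ∅, {κ} × {n}, {λ} × {n}, {μ} × {n}, {κ} × {m, n}, {κ, λ} × {n}, {κ, μ} × {n}, {λ} × {m, n}, {λ, μ} × {n}, {μ} × {m, n}, {κ} × {m, n, o}, {κ, λ, μ} × {n}, {λ} × {m, n, o}, {μ} × {m, n, o}, {κ, λ} × {m, n}, {κ, μ} × {m, n}, {λ, μ} × {m, n}, {κ, λ} × {m, n, o}, {κ, μ} × {m, n, o}, {κ, λ, μ} × {m, n}, {λ, μ} × {m, n, o}, {κ, λ, μ} × {m, n, o}}; |τ_{X×Y}| = 64.

Enumerate products U × V with U ∈ τ_X, V ∈ τ_Y (deduplicated):
  ∅ × ∅ = {} (∅)
  {κ} × {n} = {(κ,n)}
  {λ} × {n} = {(λ,n)}
  {μ} × {n} = {(μ,n)}
  {κ} × {m, n} = {(κ,m), (κ,n)}
  {κ, λ} × {n} = {(κ,n), (λ,n)}
  {κ, μ} × {n} = {(κ,n), (μ,n)}
  {λ} × {m, n} = {(λ,m), (λ,n)}
  {λ, μ} × {n} = {(λ,n), (μ,n)}
  {μ} × {m, n} = {(μ,m), (μ,n)}
  {κ} × {m, n, o} = {(κ,m), (κ,n), (κ,o)}
  {κ, λ, μ} × {n} = {(κ,n), (λ,n), (μ,n)}
  {λ} × {m, n, o} = {(λ,m), (λ,n), (λ,o)}
  {μ} × {m, n, o} = {(μ,m), (μ,n), (μ,o)}
  {κ, λ} × {m, n} = {(κ,m), (κ,n), (λ,m), (λ,n)}
  {κ, μ} × {m, n} = {(κ,m), (κ,n), (μ,m), (μ,n)}
  {λ, μ} × {m, n} = {(λ,m), (λ,n), (μ,m), (μ,n)}
  {κ, λ} × {m, n, o} = {(κ,m), (κ,n), (κ,o), (λ,m), (λ,n), (λ,o)}
  {κ, μ} × {m, n, o} = {(κ,m), (κ,n), (κ,o), (μ,m), (μ,n), (μ,o)}
  {κ, λ, μ} × {m, n} = {(κ,m), (κ,n), (λ,m), (λ,n), (μ,m), (μ,n)}
  {λ, μ} × {m, n, o} = {(λ,m), (λ,n), (λ,o), (μ,m), (μ,n), (μ,o)}
  {κ, λ, μ} × {m, n, o} = {(κ,m), (κ,n), (κ,o), (λ,m), (λ,n), (λ,o), (μ,m), (μ,n), (μ,o)}
These 22 distinct sets form the basis B.
Close under arbitrary unions to get τ_{X×Y}; counting gives |τ_{X×Y}| = 64.


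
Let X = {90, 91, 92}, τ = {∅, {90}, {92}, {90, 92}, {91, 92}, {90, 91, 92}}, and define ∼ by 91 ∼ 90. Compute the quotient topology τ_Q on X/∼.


X/∼ = {[90=91], [92]}; |τ_Q| = 3.

Equivalence classes: [90=91], [92].
Quotient map π: X → X/∼ sends 90 ↦ [90=91], 91 ↦ [90=91], 92 ↦ [92].
For each subset V ⊆ X/∼, compute π^{-1}(V) ⊆ X and check whether π^{-1}(V) ∈ τ. V is open in τ_Q iff π^{-1}(V) ∈ τ.
  V = {}: π^{-1}(V) = ∅ ∈ τ ✓.
  V = {[90=91]}: π^{-1}(V) = {90, 91} ∉ τ ✗.
  V = {[92]}: π^{-1}(V) = {92} ∈ τ ✓.
  V = {[90=91], [92]}: π^{-1}(V) = {90, 91, 92} ∈ τ ✓.
Open sets in the quotient: τ_Q = {{}, {[92]}, {[90=91], [92]}} (3 elements).


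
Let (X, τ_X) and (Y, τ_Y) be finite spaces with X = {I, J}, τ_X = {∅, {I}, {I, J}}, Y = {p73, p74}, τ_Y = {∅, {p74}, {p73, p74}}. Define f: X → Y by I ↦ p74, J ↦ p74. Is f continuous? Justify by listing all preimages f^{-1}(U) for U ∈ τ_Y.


f IS continuous.

Compute f^{-1}(U) for each U ∈ τ_Y:
  U = ∅: f^{-1}(U) = ∅ ∈ τ_X ✓.
  U = {p74}: f^{-1}(U) = {I, J} ∈ τ_X ✓.
  U = {p73, p74}: f^{-1}(U) = {I, J} ∈ τ_X ✓.
Every preimage lies in τ_X, so f IS continuous.


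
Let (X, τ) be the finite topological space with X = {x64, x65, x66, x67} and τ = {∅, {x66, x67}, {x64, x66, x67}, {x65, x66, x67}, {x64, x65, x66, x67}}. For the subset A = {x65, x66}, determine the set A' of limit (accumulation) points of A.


A' = {x64, x65, x67}

For each x ∈ X, list the open sets U ∈ τ with x ∈ U, then check whether U ∩ (A ∖ {x}) ≠ ∅ for every such U.
  x = x64: opens ∋ x are {x64, x66, x67}, {x64, x65, x66, x67}; each meets A ∖ {x64}, so x IS a limit point.
  x = x65: opens ∋ x are {x65, x66, x67}, {x64, x65, x66, x67}; each meets A ∖ {x65}, so x IS a limit point.
  x = x66: open {x66, x67} ∋ x has {x66, x67} ∩ (A ∖ {x66}) = ∅, so x is NOT a limit point.
  x = x67: opens ∋ x are {x66, x67}, {x64, x66, x67}, {x65, x66, x67}, {x64, x65, x66, x67}; each meets A ∖ {x67}, so x IS a limit point.
Collecting: A' = {x64, x65, x67}.


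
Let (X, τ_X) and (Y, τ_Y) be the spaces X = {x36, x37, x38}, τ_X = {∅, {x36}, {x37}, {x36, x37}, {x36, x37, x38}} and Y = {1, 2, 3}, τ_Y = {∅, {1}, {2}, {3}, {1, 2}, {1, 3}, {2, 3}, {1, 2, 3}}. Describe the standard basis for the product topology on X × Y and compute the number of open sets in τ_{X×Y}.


Basis B = {∅ × ∅, {x36} × {1}, {x36} × {2}, {x36} × {3}, {x37} × {1}, {x37} × {2}, {x37} × {3}, {x36} × {1, 2}, {x36} × {1, 3}, {x36, x37} × {1}, {x36} × {2, 3}, {x36, x37} × {2}, {x36, x37} × {3}, {x37} × {1, 2}, {x37} × {1, 3}, {x37} × {2, 3}, {x36} × {1, 2, 3}, {x36, x37, x38} × {1}, {x36, x37, x38} × {2}, {x36, x37, x38} × {3}, {x37} × {1, 2, 3}, {x36, x37} × {1, 2}, {x36, x37} × {1, 3}, {x36, x37} × {2, 3}, {x36, x37} × {1, 2, 3}, {x36, x37, x38} × {1, 2}, {x36, x37, x38} × {1, 3}, {x36, x37, x38} × {2, 3}, {x36, x37, x38} × {1, 2, 3}}; |τ_{X×Y}| = 125.

Enumerate products U × V with U ∈ τ_X, V ∈ τ_Y (deduplicated):
  ∅ × ∅ = {} (∅)
  {x36} × {1} = {(x36,1)}
  {x36} × {2} = {(x36,2)}
  {x36} × {3} = {(x36,3)}
  {x37} × {1} = {(x37,1)}
  {x37} × {2} = {(x37,2)}
  {x37} × {3} = {(x37,3)}
  {x36} × {1, 2} = {(x36,1), (x36,2)}
  {x36} × {1, 3} = {(x36,1), (x36,3)}
  {x36, x37} × {1} = {(x36,1), (x37,1)}
  {x36} × {2, 3} = {(x36,2), (x36,3)}
  {x36, x37} × {2} = {(x36,2), (x37,2)}
  {x36, x37} × {3} = {(x36,3), (x37,3)}
  {x37} × {1, 2} = {(x37,1), (x37,2)}
  {x37} × {1, 3} = {(x37,1), (x37,3)}
  {x37} × {2, 3} = {(x37,2), (x37,3)}
  {x36} × {1, 2, 3} = {(x36,1), (x36,2), (x36,3)}
  {x36, x37, x38} × {1} = {(x36,1), (x37,1), (x38,1)}
  {x36, x37, x38} × {2} = {(x36,2), (x37,2), (x38,2)}
  {x36, x37, x38} × {3} = {(x36,3), (x37,3), (x38,3)}
  {x37} × {1, 2, 3} = {(x37,1), (x37,2), (x37,3)}
  {x36, x37} × {1, 2} = {(x36,1), (x36,2), (x37,1), (x37,2)}
  {x36, x37} × {1, 3} = {(x36,1), (x36,3), (x37,1), (x37,3)}
  {x36, x37} × {2, 3} = {(x36,2), (x36,3), (x37,2), (x37,3)}
  {x36, x37} × {1, 2, 3} = {(x36,1), (x36,2), (x36,3), (x37,1), (x37,2), (x37,3)}
  {x36, x37, x38} × {1, 2} = {(x36,1), (x36,2), (x37,1), (x37,2), (x38,1), (x38,2)}
  {x36, x37, x38} × {1, 3} = {(x36,1), (x36,3), (x37,1), (x37,3), (x38,1), (x38,3)}
  {x36, x37, x38} × {2, 3} = {(x36,2), (x36,3), (x37,2), (x37,3), (x38,2), (x38,3)}
  {x36, x37, x38} × {1, 2, 3} = {(x36,1), (x36,2), (x36,3), (x37,1), (x37,2), (x37,3), (x38,1), (x38,2), (x38,3)}
These 29 distinct sets form the basis B.
Close under arbitrary unions to get τ_{X×Y}; counting gives |τ_{X×Y}| = 125.


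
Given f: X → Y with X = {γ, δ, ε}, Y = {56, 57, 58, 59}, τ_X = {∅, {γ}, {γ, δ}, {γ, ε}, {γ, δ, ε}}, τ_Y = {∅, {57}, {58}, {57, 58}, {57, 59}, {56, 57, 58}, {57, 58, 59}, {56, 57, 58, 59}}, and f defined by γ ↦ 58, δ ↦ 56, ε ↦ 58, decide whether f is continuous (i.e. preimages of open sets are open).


f IS continuous.

Compute f^{-1}(U) for each U ∈ τ_Y:
  U = ∅: f^{-1}(U) = ∅ ∈ τ_X ✓.
  U = {57}: f^{-1}(U) = ∅ ∈ τ_X ✓.
  U = {58}: f^{-1}(U) = {γ, ε} ∈ τ_X ✓.
  U = {57, 58}: f^{-1}(U) = {γ, ε} ∈ τ_X ✓.
  U = {57, 59}: f^{-1}(U) = ∅ ∈ τ_X ✓.
  U = {56, 57, 58}: f^{-1}(U) = {γ, δ, ε} ∈ τ_X ✓.
  U = {57, 58, 59}: f^{-1}(U) = {γ, ε} ∈ τ_X ✓.
  U = {56, 57, 58, 59}: f^{-1}(U) = {γ, δ, ε} ∈ τ_X ✓.
Every preimage lies in τ_X, so f IS continuous.


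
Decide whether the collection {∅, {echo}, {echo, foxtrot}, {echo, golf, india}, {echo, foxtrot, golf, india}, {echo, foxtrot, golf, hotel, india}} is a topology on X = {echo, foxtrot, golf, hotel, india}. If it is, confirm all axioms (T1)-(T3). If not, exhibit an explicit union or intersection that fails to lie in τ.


τ IS a topology on X.

Axiom (T1): ∅ ∈ τ? Yes; X ∈ τ? Yes.
Axiom (T2/T3): check pairwise unions and intersections of members of τ.
All pairwise intersections and unions checked — each lies in τ. Therefore τ satisfies (T1), (T2), (T3): it IS a topology on X.


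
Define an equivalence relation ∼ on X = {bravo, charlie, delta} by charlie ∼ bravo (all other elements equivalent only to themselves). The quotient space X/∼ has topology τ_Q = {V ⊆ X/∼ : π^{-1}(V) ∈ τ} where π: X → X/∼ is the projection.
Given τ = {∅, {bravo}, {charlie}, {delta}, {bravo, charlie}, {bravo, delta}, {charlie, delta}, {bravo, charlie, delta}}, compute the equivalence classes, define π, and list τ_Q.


X/∼ = {[bravo=charlie], [delta]}; |τ_Q| = 4.

Equivalence classes: [bravo=charlie], [delta].
Quotient map π: X → X/∼ sends bravo ↦ [bravo=charlie], charlie ↦ [bravo=charlie], delta ↦ [delta].
For each subset V ⊆ X/∼, compute π^{-1}(V) ⊆ X and check whether π^{-1}(V) ∈ τ. V is open in τ_Q iff π^{-1}(V) ∈ τ.
  V = {}: π^{-1}(V) = ∅ ∈ τ ✓.
  V = {[bravo=charlie]}: π^{-1}(V) = {bravo, charlie} ∈ τ ✓.
  V = {[delta]}: π^{-1}(V) = {delta} ∈ τ ✓.
  V = {[bravo=charlie], [delta]}: π^{-1}(V) = {bravo, charlie, delta} ∈ τ ✓.
Open sets in the quotient: τ_Q = {{}, {[bravo=charlie]}, {[delta]}, {[bravo=charlie], [delta]}} (4 elements).


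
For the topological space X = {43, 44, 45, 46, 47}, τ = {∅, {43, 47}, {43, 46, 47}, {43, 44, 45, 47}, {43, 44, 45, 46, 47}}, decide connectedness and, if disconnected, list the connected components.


(X, τ) is connected.

Find clopen sets (U ∈ τ with X ∖ U ∈ τ):
  U = ∅, X ∖ U = {43, 44, 45, 46, 47} — both open, so U is clopen.
  U = {43, 44, 45, 46, 47}, X ∖ U = ∅ — both open, so U is clopen.
Only trivial clopens (∅ and X) exist, so (X, τ) is connected.
Compute connected components by grouping points that agree on all clopens:
  component: {43, 44, 45, 46, 47}


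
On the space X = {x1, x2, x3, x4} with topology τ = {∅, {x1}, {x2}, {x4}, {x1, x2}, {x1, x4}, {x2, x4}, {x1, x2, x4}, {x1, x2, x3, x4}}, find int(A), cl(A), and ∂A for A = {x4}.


int(A) = {x4}, cl(A) = {x3, x4}, ∂A = {x3}.

Closed sets in (X, τ) are complements of opens:
  closed(X, τ) = {∅, {x3}, {x1, x3}, {x2, x3}, {x3, x4}, {x1, x2, x3}, {x1, x3, x4}, {x2, x3, x4}, {x1, x2, x3, x4}}.
int(A) = ⋃ {U ∈ τ : U ⊆ A}. Opens contained in A: ∅, {x4}.
Taking the union of these: int(A) = {x4}.
cl(A) = ⋂ {C closed : A ⊆ C}. Closed sets containing A: {x3, x4}, {x1, x3, x4}, {x2, x3, x4}, {x1, x2, x3, x4}.
Intersecting these: cl(A) = {x3, x4}.
∂A = cl(A) ∖ int(A) = {x3, x4} ∖ {x4} = {x3}.


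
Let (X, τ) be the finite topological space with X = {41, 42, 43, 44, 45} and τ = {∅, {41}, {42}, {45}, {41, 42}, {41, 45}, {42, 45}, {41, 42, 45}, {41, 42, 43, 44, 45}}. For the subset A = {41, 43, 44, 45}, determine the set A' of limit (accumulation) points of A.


A' = {43, 44}

For each x ∈ X, list the open sets U ∈ τ with x ∈ U, then check whether U ∩ (A ∖ {x}) ≠ ∅ for every such U.
  x = 41: open {41} ∋ x has {41} ∩ (A ∖ {41}) = ∅, so x is NOT a limit point.
  x = 42: open {42} ∋ x has {42} ∩ (A ∖ {42}) = ∅, so x is NOT a limit point.
  x = 43: opens ∋ x are {41, 42, 43, 44, 45}; each meets A ∖ {43}, so x IS a limit point.
  x = 44: opens ∋ x are {41, 42, 43, 44, 45}; each meets A ∖ {44}, so x IS a limit point.
  x = 45: open {45} ∋ x has {45} ∩ (A ∖ {45}) = ∅, so x is NOT a limit point.
Collecting: A' = {43, 44}.


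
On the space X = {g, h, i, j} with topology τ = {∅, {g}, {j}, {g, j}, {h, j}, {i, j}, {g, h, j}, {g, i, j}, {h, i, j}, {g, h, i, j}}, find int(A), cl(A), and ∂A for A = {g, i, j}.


int(A) = {g, i, j}, cl(A) = {g, h, i, j}, ∂A = {h}.

Closed sets in (X, τ) are complements of opens:
  closed(X, τ) = {∅, {g}, {h}, {i}, {g, h}, {g, i}, {h, i}, {g, h, i}, {h, i, j}, {g, h, i, j}}.
int(A) = ⋃ {U ∈ τ : U ⊆ A}. Opens contained in A: ∅, {g}, {j}, {g, j}, {i, j}, {g, i, j}.
Taking the union of these: int(A) = {g, i, j}.
cl(A) = ⋂ {C closed : A ⊆ C}. Closed sets containing A: {g, h, i, j}.
Intersecting these: cl(A) = {g, h, i, j}.
∂A = cl(A) ∖ int(A) = {g, h, i, j} ∖ {g, i, j} = {h}.


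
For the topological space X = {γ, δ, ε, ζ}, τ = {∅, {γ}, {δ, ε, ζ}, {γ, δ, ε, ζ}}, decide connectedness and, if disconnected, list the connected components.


(X, τ) is disconnected; components = [{γ}, {δ, ε, ζ}].

Find clopen sets (U ∈ τ with X ∖ U ∈ τ):
  U = ∅, X ∖ U = {γ, δ, ε, ζ} — both open, so U is clopen.
  U = {γ}, X ∖ U = {δ, ε, ζ} — both open, so U is clopen.
  U = {δ, ε, ζ}, X ∖ U = {γ} — both open, so U is clopen.
  U = {γ, δ, ε, ζ}, X ∖ U = ∅ — both open, so U is clopen.
Nontrivial clopen(s) exist: e.g. {γ}. So (X, τ) is disconnected.
Compute connected components by grouping points that agree on all clopens:
  component: {γ}
  component: {δ, ε, ζ}


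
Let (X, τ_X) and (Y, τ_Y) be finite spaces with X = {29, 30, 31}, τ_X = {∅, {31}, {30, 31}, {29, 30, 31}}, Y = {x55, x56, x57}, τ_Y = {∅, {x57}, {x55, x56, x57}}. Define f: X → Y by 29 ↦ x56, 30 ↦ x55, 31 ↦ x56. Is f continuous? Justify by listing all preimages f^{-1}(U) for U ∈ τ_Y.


f IS continuous.

Compute f^{-1}(U) for each U ∈ τ_Y:
  U = ∅: f^{-1}(U) = ∅ ∈ τ_X ✓.
  U = {x57}: f^{-1}(U) = ∅ ∈ τ_X ✓.
  U = {x55, x56, x57}: f^{-1}(U) = {29, 30, 31} ∈ τ_X ✓.
Every preimage lies in τ_X, so f IS continuous.


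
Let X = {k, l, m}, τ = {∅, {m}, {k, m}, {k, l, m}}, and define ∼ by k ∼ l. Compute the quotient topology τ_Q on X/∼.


X/∼ = {[k=l], [m]}; |τ_Q| = 3.

Equivalence classes: [k=l], [m].
Quotient map π: X → X/∼ sends k ↦ [k=l], l ↦ [k=l], m ↦ [m].
For each subset V ⊆ X/∼, compute π^{-1}(V) ⊆ X and check whether π^{-1}(V) ∈ τ. V is open in τ_Q iff π^{-1}(V) ∈ τ.
  V = {}: π^{-1}(V) = ∅ ∈ τ ✓.
  V = {[k=l]}: π^{-1}(V) = {k, l} ∉ τ ✗.
  V = {[m]}: π^{-1}(V) = {m} ∈ τ ✓.
  V = {[k=l], [m]}: π^{-1}(V) = {k, l, m} ∈ τ ✓.
Open sets in the quotient: τ_Q = {{}, {[m]}, {[k=l], [m]}} (3 elements).


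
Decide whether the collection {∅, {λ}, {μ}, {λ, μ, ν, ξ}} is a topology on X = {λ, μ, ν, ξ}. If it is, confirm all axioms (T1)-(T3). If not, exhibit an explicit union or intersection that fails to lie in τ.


τ is NOT a topology on X.

Axiom (T1): ∅ ∈ τ? Yes; X ∈ τ? Yes.
Axiom (T2/T3): check pairwise unions and intersections of members of τ.
Counterexample for (T2): {λ} ∪ {μ} = {λ, μ} ∉ τ. Therefore τ is NOT a topology.


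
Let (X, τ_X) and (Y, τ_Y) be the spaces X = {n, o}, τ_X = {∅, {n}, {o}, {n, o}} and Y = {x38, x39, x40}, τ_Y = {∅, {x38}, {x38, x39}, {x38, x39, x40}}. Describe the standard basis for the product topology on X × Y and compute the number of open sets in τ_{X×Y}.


Basis B = {∅ × ∅, {n} × {x38}, {o} × {x38}, {n} × {x38, x39}, {n, o} × {x38}, {o} × {x38, x39}, {n} × {x38, x39, x40}, {o} × {x38, x39, x40}, {n, o} × {x38, x39}, {n, o} × {x38, x39, x40}}; |τ_{X×Y}| = 16.

Enumerate products U × V with U ∈ τ_X, V ∈ τ_Y (deduplicated):
  ∅ × ∅ = {} (∅)
  {n} × {x38} = {(n,x38)}
  {o} × {x38} = {(o,x38)}
  {n} × {x38, x39} = {(n,x38), (n,x39)}
  {n, o} × {x38} = {(n,x38), (o,x38)}
  {o} × {x38, x39} = {(o,x38), (o,x39)}
  {n} × {x38, x39, x40} = {(n,x38), (n,x39), (n,x40)}
  {o} × {x38, x39, x40} = {(o,x38), (o,x39), (o,x40)}
  {n, o} × {x38, x39} = {(n,x38), (n,x39), (o,x38), (o,x39)}
  {n, o} × {x38, x39, x40} = {(n,x38), (n,x39), (n,x40), (o,x38), (o,x39), (o,x40)}
These 10 distinct sets form the basis B.
Close under arbitrary unions to get τ_{X×Y}; counting gives |τ_{X×Y}| = 16.


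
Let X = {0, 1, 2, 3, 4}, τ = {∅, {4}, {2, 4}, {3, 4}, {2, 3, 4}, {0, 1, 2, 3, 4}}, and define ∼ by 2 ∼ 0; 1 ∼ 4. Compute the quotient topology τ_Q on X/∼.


X/∼ = {[0=2], [1=4], [3]}; |τ_Q| = 2.

Equivalence classes: [0=2], [1=4], [3].
Quotient map π: X → X/∼ sends 0 ↦ [0=2], 1 ↦ [1=4], 2 ↦ [0=2], 3 ↦ [3], 4 ↦ [1=4].
For each subset V ⊆ X/∼, compute π^{-1}(V) ⊆ X and check whether π^{-1}(V) ∈ τ. V is open in τ_Q iff π^{-1}(V) ∈ τ.
  V = {}: π^{-1}(V) = ∅ ∈ τ ✓.
  V = {[0=2]}: π^{-1}(V) = {0, 2} ∉ τ ✗.
  V = {[1=4]}: π^{-1}(V) = {1, 4} ∉ τ ✗.
  V = {[0=2], [1=4]}: π^{-1}(V) = {0, 1, 2, 4} ∉ τ ✗.
  V = {[3]}: π^{-1}(V) = {3} ∉ τ ✗.
  V = {[0=2], [3]}: π^{-1}(V) = {0, 2, 3} ∉ τ ✗.
  V = {[1=4], [3]}: π^{-1}(V) = {1, 3, 4} ∉ τ ✗.
  V = {[0=2], [1=4], [3]}: π^{-1}(V) = {0, 1, 2, 3, 4} ∈ τ ✓.
Open sets in the quotient: τ_Q = {{}, {[0=2], [1=4], [3]}} (2 elements).


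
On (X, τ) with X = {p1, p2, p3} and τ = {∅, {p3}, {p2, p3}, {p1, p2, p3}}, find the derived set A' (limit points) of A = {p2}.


A' = {p1}

For each x ∈ X, list the open sets U ∈ τ with x ∈ U, then check whether U ∩ (A ∖ {x}) ≠ ∅ for every such U.
  x = p1: opens ∋ x are {p1, p2, p3}; each meets A ∖ {p1}, so x IS a limit point.
  x = p2: open {p2, p3} ∋ x has {p2, p3} ∩ (A ∖ {p2}) = ∅, so x is NOT a limit point.
  x = p3: open {p3} ∋ x has {p3} ∩ (A ∖ {p3}) = ∅, so x is NOT a limit point.
Collecting: A' = {p1}.


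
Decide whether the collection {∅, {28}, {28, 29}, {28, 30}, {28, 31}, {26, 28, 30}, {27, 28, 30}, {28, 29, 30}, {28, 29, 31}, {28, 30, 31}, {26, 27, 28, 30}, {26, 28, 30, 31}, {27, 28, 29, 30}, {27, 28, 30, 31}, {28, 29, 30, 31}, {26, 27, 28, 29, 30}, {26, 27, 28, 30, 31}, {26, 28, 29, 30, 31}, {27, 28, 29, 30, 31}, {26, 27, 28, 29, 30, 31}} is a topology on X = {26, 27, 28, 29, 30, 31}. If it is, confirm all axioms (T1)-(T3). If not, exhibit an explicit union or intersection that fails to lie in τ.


τ is NOT a topology on X.

Axiom (T1): ∅ ∈ τ? Yes; X ∈ τ? Yes.
Axiom (T2/T3): check pairwise unions and intersections of members of τ.
Counterexample for (T2): {28, 29} ∪ {26, 28, 30} = {26, 28, 29, 30} ∉ τ. Therefore τ is NOT a topology.


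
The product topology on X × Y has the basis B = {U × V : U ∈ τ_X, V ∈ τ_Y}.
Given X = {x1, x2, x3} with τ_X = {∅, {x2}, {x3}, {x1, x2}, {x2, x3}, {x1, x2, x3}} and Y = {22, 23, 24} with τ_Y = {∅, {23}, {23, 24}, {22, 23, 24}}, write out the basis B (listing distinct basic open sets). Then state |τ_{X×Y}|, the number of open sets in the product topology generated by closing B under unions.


Basis B = {∅ × ∅, {x2} × {23}, {x3} × {23}, {x1, x2} × {23}, {x2} × {23, 24}, {x2, x3} × {23}, {x3} × {23, 24}, {x1, x2, x3} × {23}, {x2} × {22, 23, 24}, {x3} × {22, 23, 24}, {x1, x2} × {23, 24}, {x2, x3} × {23, 24}, {x1, x2} × {22, 23, 24}, {x1, x2, x3} × {23, 24}, {x2, x3} × {22, 23, 24}, {x1, x2, x3} × {22, 23, 24}}; |τ_{X×Y}| = 40.

Enumerate products U × V with U ∈ τ_X, V ∈ τ_Y (deduplicated):
  ∅ × ∅ = {} (∅)
  {x2} × {23} = {(x2,23)}
  {x3} × {23} = {(x3,23)}
  {x1, x2} × {23} = {(x1,23), (x2,23)}
  {x2} × {23, 24} = {(x2,23), (x2,24)}
  {x2, x3} × {23} = {(x2,23), (x3,23)}
  {x3} × {23, 24} = {(x3,23), (x3,24)}
  {x1, x2, x3} × {23} = {(x1,23), (x2,23), (x3,23)}
  {x2} × {22, 23, 24} = {(x2,22), (x2,23), (x2,24)}
  {x3} × {22, 23, 24} = {(x3,22), (x3,23), (x3,24)}
  {x1, x2} × {23, 24} = {(x1,23), (x1,24), (x2,23), (x2,24)}
  {x2, x3} × {23, 24} = {(x2,23), (x2,24), (x3,23), (x3,24)}
  {x1, x2} × {22, 23, 24} = {(x1,22), (x1,23), (x1,24), (x2,22), (x2,23), (x2,24)}
  {x1, x2, x3} × {23, 24} = {(x1,23), (x1,24), (x2,23), (x2,24), (x3,23), (x3,24)}
  {x2, x3} × {22, 23, 24} = {(x2,22), (x2,23), (x2,24), (x3,22), (x3,23), (x3,24)}
  {x1, x2, x3} × {22, 23, 24} = {(x1,22), (x1,23), (x1,24), (x2,22), (x2,23), (x2,24), (x3,22), (x3,23), (x3,24)}
These 16 distinct sets form the basis B.
Close under arbitrary unions to get τ_{X×Y}; counting gives |τ_{X×Y}| = 40.
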